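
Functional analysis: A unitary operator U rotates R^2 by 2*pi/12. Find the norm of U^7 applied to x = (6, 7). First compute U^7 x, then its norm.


U is a rotation by theta = 2*pi/12
U^7 = rotation by 7*theta = 14*pi/12
cos(14*pi/12) = -0.8660, sin(14*pi/12) = -0.5000
U^7 x = (-0.8660 * 6 - -0.5000 * 7, -0.5000 * 6 + -0.8660 * 7)
= (-1.6962, -9.0622)
||U^7 x|| = sqrt((-1.6962)^2 + (-9.0622)^2) = sqrt(85.0000) = 9.2195

9.2195


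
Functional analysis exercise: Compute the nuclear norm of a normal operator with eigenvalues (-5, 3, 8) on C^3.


For a normal operator, singular values equal |eigenvalues|.
Trace norm = sum |lambda_i| = 5 + 3 + 8
= 16

16


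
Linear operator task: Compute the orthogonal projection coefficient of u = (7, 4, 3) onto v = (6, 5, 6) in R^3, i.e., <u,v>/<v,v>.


Computing <u,v> = 7*6 + 4*5 + 3*6 = 80
Computing <v,v> = 6^2 + 5^2 + 6^2 = 97
Projection coefficient = 80/97 = 0.8247

0.8247


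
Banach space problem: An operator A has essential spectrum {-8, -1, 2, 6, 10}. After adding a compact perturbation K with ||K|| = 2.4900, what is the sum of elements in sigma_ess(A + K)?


By Weyl's theorem, the essential spectrum is invariant under compact perturbations.
sigma_ess(A + K) = sigma_ess(A) = {-8, -1, 2, 6, 10}
Sum = -8 + -1 + 2 + 6 + 10 = 9

9


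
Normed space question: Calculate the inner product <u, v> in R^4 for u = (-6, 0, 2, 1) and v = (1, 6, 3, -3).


Computing the standard inner product <u, v> = sum u_i * v_i
= -6*1 + 0*6 + 2*3 + 1*-3
= -6 + 0 + 6 + -3
= -3

-3


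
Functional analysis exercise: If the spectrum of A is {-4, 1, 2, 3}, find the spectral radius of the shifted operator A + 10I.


Spectrum of A + 10I = {6, 11, 12, 13}
Spectral radius = max |lambda| over the shifted spectrum
= max(6, 11, 12, 13) = 13

13


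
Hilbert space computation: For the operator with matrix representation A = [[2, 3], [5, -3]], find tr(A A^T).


trace(A * A^T) = sum of squares of all entries
= 2^2 + 3^2 + 5^2 + (-3)^2
= 4 + 9 + 25 + 9
= 47

47


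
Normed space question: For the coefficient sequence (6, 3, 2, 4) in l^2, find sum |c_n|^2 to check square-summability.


sum |c_n|^2 = 6^2 + 3^2 + 2^2 + 4^2
= 36 + 9 + 4 + 16
= 65

65


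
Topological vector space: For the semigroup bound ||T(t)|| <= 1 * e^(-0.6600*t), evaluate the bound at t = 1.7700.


||T(1.7700)|| <= 1 * exp(-0.6600 * 1.7700)
= 1 * exp(-1.1682)
= 1 * 0.3109
= 0.3109

0.3109


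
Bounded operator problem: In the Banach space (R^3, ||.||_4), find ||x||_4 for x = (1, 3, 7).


The l^4 norm = (sum |x_i|^4)^(1/4)
Sum of 4th powers = 1 + 81 + 2401 = 2483
||x||_4 = (2483)^(1/4) = 7.0590

7.0590


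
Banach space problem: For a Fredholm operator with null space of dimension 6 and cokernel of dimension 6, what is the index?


The Fredholm index is defined as ind(T) = dim(ker T) - dim(coker T)
= 6 - 6
= 0

0


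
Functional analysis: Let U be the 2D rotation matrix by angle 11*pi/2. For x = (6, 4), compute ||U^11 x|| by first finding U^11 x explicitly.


U is a rotation by theta = 11*pi/2
U^11 = rotation by 11*theta = 121*pi/2 = 1*pi/2 (mod 2*pi)
cos(1*pi/2) = 0.0000, sin(1*pi/2) = 1.0000
U^11 x = (0.0000 * 6 - 1.0000 * 4, 1.0000 * 6 + 0.0000 * 4)
= (-4.0000, 6.0000)
||U^11 x|| = sqrt((-4.0000)^2 + 6.0000^2) = sqrt(52.0000) = 7.2111

7.2111


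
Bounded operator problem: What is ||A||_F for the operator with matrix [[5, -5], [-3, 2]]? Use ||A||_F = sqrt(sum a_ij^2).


||A||_F^2 = sum a_ij^2
= 5^2 + (-5)^2 + (-3)^2 + 2^2
= 25 + 25 + 9 + 4 = 63
||A||_F = sqrt(63) = 7.9373

7.9373


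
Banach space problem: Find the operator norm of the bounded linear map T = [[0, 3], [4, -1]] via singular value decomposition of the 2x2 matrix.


A^T A = [[16, -4], [-4, 10]]
trace(A^T A) = 26, det(A^T A) = 144
discriminant = 26^2 - 4*144 = 100
Largest eigenvalue of A^T A = (trace + sqrt(disc))/2 = 18.0000
||T|| = sqrt(18.0000) = 4.2426

4.2426


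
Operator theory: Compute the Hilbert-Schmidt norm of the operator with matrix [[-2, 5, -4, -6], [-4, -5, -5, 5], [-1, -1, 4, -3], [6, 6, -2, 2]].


The Hilbert-Schmidt norm is sqrt(sum of squares of all entries).
Sum of squares = (-2)^2 + 5^2 + (-4)^2 + (-6)^2 + (-4)^2 + (-5)^2 + (-5)^2 + 5^2 + (-1)^2 + (-1)^2 + 4^2 + (-3)^2 + 6^2 + 6^2 + (-2)^2 + 2^2
= 4 + 25 + 16 + 36 + 16 + 25 + 25 + 25 + 1 + 1 + 16 + 9 + 36 + 36 + 4 + 4 = 279
||T||_HS = sqrt(279) = 16.7033

16.7033


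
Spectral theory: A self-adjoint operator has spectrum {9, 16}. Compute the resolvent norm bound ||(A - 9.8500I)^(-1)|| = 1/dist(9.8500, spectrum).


dist(9.8500, {9, 16}) = min(|9.8500 - 9|, |9.8500 - 16|)
= min(0.8500, 6.1500) = 0.8500
Resolvent bound = 1/0.8500 = 1.1765

1.1765


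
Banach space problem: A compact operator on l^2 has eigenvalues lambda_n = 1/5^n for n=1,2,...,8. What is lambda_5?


The eigenvalue formula gives lambda_5 = 1/5^5
= 1/3125
= 3.2000e-04

3.2000e-04


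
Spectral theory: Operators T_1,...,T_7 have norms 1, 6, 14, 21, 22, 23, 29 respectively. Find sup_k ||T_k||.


By the Uniform Boundedness Principle, the supremum of norms is finite.
sup_k ||T_k|| = max(1, 6, 14, 21, 22, 23, 29) = 29

29


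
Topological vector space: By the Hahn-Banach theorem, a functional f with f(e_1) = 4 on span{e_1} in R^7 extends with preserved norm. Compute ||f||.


The norm of f is given by ||f|| = sup_{||x||=1} |f(x)|.
On span{e_1}, ||e_1|| = 1, so ||f|| = |f(e_1)| / ||e_1||
= |4| / 1 = 4.0000

4.0000


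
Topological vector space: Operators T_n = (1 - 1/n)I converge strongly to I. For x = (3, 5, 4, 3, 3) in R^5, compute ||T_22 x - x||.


T_22 x - x = (1 - 1/22)x - x = -x/22
||x|| = sqrt(68) = 8.2462
||T_22 x - x|| = ||x||/22 = 8.2462/22 = 0.3748

0.3748


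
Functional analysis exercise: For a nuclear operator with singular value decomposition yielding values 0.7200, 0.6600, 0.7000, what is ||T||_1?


The nuclear norm is the sum of all singular values.
||T||_1 = 0.7200 + 0.6600 + 0.7000
= 2.0800

2.0800


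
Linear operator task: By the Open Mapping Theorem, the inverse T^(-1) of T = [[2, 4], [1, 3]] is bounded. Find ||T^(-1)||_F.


det(T) = 2*3 - 4*1 = 2
T^(-1) = (1/2) * [[3, -4], [-1, 2]] = [[1.5000, -2.0000], [-0.5000, 1.0000]]
||T^(-1)||_F^2 = 1.5000^2 + (-2.0000)^2 + (-0.5000)^2 + 1.0000^2 = 7.5000
||T^(-1)||_F = sqrt(7.5000) = 2.7386

2.7386


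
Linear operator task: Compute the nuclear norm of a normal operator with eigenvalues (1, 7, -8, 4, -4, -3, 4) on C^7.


For a normal operator, singular values equal |eigenvalues|.
Trace norm = sum |lambda_i| = 1 + 7 + 8 + 4 + 4 + 3 + 4
= 31

31


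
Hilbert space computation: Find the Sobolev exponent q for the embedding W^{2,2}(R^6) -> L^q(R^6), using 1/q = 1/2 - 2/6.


Using the Sobolev embedding formula: 1/q = 1/p - k/n
1/q = 1/2 - 2/6 = 1/6
q = 1/(1/6) = 6

6.0000


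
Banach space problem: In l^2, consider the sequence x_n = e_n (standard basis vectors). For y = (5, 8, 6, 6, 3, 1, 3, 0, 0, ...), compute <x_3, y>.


x_3 = e_3 is the standard basis vector with 1 in position 3.
<x_3, y> = y_3 = 6
As n -> infinity, <x_n, y> -> 0, confirming weak convergence of (x_n) to 0.

6


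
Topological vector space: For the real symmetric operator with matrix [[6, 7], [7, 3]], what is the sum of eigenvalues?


For a self-adjoint (symmetric) matrix, the eigenvalues are real.
The sum of eigenvalues equals the trace of the matrix.
trace = 6 + 3 = 9

9


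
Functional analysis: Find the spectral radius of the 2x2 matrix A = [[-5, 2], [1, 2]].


For a 2x2 matrix, eigenvalues satisfy lambda^2 - (trace)*lambda + det = 0
trace = -5 + 2 = -3
det = -5*2 - 2*1 = -12
discriminant = (-3)^2 - 4*(-12) = 57
spectral radius = max |eigenvalue| = 5.2749

5.2749


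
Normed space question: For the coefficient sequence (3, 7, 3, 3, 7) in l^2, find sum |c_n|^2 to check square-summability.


sum |c_n|^2 = 3^2 + 7^2 + 3^2 + 3^2 + 7^2
= 9 + 49 + 9 + 9 + 49
= 125

125


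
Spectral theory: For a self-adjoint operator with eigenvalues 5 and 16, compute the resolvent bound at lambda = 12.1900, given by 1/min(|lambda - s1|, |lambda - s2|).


dist(12.1900, {5, 16}) = min(|12.1900 - 5|, |12.1900 - 16|)
= min(7.1900, 3.8100) = 3.8100
Resolvent bound = 1/3.8100 = 0.2625

0.2625


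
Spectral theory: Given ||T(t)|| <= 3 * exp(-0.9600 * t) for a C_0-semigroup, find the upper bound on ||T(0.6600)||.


||T(0.6600)|| <= 3 * exp(-0.9600 * 0.6600)
= 3 * exp(-0.6336)
= 3 * 0.5307
= 1.5920

1.5920


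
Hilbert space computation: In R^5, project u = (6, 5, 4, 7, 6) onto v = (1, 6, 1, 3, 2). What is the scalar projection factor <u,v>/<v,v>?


Computing <u,v> = 6*1 + 5*6 + 4*1 + 7*3 + 6*2 = 73
Computing <v,v> = 1^2 + 6^2 + 1^2 + 3^2 + 2^2 = 51
Projection coefficient = 73/51 = 1.4314

1.4314


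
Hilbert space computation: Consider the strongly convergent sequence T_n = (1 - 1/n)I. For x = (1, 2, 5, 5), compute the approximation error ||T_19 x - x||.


T_19 x - x = (1 - 1/19)x - x = -x/19
||x|| = sqrt(55) = 7.4162
||T_19 x - x|| = ||x||/19 = 7.4162/19 = 0.3903

0.3903


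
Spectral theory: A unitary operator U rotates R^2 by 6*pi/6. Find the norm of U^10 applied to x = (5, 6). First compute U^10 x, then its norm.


U is a rotation by theta = 6*pi/6
U^10 = rotation by 10*theta = 60*pi/6 = 0*pi/6 (mod 2*pi)
cos(0*pi/6) = 1.0000, sin(0*pi/6) = 0.0000
U^10 x = (1.0000 * 5 - 0.0000 * 6, 0.0000 * 5 + 1.0000 * 6)
= (5.0000, 6.0000)
||U^10 x|| = sqrt(5.0000^2 + 6.0000^2) = sqrt(61.0000) = 7.8102

7.8102


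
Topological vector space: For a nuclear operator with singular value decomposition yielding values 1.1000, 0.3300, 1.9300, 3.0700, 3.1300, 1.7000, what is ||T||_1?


The nuclear norm is the sum of all singular values.
||T||_1 = 1.1000 + 0.3300 + 1.9300 + 3.0700 + 3.1300 + 1.7000
= 11.2600

11.2600


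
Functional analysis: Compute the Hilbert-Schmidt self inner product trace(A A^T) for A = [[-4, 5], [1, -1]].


trace(A * A^T) = sum of squares of all entries
= (-4)^2 + 5^2 + 1^2 + (-1)^2
= 16 + 25 + 1 + 1
= 43

43


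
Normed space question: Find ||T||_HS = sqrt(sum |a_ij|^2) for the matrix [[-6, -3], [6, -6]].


The Hilbert-Schmidt norm is sqrt(sum of squares of all entries).
Sum of squares = (-6)^2 + (-3)^2 + 6^2 + (-6)^2
= 36 + 9 + 36 + 36 = 117
||T||_HS = sqrt(117) = 10.8167

10.8167


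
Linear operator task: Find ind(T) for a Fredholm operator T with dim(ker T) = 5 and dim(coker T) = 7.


The Fredholm index is defined as ind(T) = dim(ker T) - dim(coker T)
= 5 - 7
= -2

-2


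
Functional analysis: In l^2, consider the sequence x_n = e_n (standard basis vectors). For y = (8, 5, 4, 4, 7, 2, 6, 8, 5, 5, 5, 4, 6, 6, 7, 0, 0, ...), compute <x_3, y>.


x_3 = e_3 is the standard basis vector with 1 in position 3.
<x_3, y> = y_3 = 4
As n -> infinity, <x_n, y> -> 0, confirming weak convergence of (x_n) to 0.

4


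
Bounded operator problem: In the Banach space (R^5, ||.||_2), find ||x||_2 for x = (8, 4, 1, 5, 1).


The l^2 norm = (sum |x_i|^2)^(1/2)
Sum of 2th powers = 64 + 16 + 1 + 25 + 1 = 107
||x||_2 = (107)^(1/2) = 10.3441

10.3441


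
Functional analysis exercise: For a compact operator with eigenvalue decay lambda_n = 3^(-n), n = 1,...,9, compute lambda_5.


The eigenvalue formula gives lambda_5 = 1/3^5
= 1/243
= 0.0041

0.0041


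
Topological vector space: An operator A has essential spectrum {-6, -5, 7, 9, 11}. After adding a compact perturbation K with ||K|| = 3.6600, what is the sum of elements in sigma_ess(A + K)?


By Weyl's theorem, the essential spectrum is invariant under compact perturbations.
sigma_ess(A + K) = sigma_ess(A) = {-6, -5, 7, 9, 11}
Sum = -6 + -5 + 7 + 9 + 11 = 16

16


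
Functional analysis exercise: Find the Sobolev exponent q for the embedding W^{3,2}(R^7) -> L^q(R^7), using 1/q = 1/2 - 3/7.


Using the Sobolev embedding formula: 1/q = 1/p - k/n
1/q = 1/2 - 3/7 = 1/14
q = 1/(1/14) = 14

14.0000


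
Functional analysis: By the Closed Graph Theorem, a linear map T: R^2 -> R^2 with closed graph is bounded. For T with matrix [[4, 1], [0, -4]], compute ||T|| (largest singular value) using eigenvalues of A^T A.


A^T A = [[16, 4], [4, 17]]
trace(A^T A) = 33, det(A^T A) = 256
discriminant = 33^2 - 4*256 = 65
Largest eigenvalue of A^T A = (trace + sqrt(disc))/2 = 20.5311
||T|| = sqrt(20.5311) = 4.5311

4.5311


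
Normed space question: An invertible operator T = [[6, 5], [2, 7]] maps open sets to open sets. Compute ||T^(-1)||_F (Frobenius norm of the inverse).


det(T) = 6*7 - 5*2 = 32
T^(-1) = (1/32) * [[7, -5], [-2, 6]] = [[0.2188, -0.1562], [-0.0625, 0.1875]]
||T^(-1)||_F^2 = 0.2188^2 + (-0.1562)^2 + (-0.0625)^2 + 0.1875^2 = 0.1113
||T^(-1)||_F = sqrt(0.1113) = 0.3337

0.3337


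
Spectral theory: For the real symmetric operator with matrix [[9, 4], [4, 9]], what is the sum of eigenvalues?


For a self-adjoint (symmetric) matrix, the eigenvalues are real.
The sum of eigenvalues equals the trace of the matrix.
trace = 9 + 9 = 18

18


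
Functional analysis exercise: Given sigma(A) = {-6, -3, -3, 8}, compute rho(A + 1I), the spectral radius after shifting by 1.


Spectrum of A + 1I = {-5, -2, -2, 9}
Spectral radius = max |lambda| over the shifted spectrum
= max(5, 2, 2, 9) = 9

9


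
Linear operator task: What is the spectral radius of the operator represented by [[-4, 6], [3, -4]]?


For a 2x2 matrix, eigenvalues satisfy lambda^2 - (trace)*lambda + det = 0
trace = -4 + -4 = -8
det = -4*-4 - 6*3 = -2
discriminant = (-8)^2 - 4*(-2) = 72
spectral radius = max |eigenvalue| = 8.2426

8.2426


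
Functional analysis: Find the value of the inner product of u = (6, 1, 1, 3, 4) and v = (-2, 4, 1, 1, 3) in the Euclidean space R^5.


Computing the standard inner product <u, v> = sum u_i * v_i
= 6*-2 + 1*4 + 1*1 + 3*1 + 4*3
= -12 + 4 + 1 + 3 + 12
= 8

8


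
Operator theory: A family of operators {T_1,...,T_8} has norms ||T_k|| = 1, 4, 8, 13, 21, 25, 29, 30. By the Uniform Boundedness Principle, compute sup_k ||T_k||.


By the Uniform Boundedness Principle, the supremum of norms is finite.
sup_k ||T_k|| = max(1, 4, 8, 13, 21, 25, 29, 30) = 30

30


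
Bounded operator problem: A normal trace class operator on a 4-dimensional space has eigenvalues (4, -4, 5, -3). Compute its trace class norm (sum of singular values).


For a normal operator, singular values equal |eigenvalues|.
Trace norm = sum |lambda_i| = 4 + 4 + 5 + 3
= 16

16


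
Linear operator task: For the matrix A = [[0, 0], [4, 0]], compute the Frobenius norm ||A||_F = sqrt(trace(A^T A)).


||A||_F^2 = sum a_ij^2
= 0^2 + 0^2 + 4^2 + 0^2
= 0 + 0 + 16 + 0 = 16
||A||_F = sqrt(16) = 4.0000

4.0000


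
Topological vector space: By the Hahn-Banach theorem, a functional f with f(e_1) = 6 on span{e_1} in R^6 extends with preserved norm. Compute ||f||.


The norm of f is given by ||f|| = sup_{||x||=1} |f(x)|.
On span{e_1}, ||e_1|| = 1, so ||f|| = |f(e_1)| / ||e_1||
= |6| / 1 = 6.0000

6.0000


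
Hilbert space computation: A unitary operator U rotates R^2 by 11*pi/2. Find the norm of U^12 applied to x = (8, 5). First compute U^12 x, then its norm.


U is a rotation by theta = 11*pi/2
U^12 = rotation by 12*theta = 132*pi/2 = 0*pi/2 (mod 2*pi)
cos(0*pi/2) = 1.0000, sin(0*pi/2) = 0.0000
U^12 x = (1.0000 * 8 - 0.0000 * 5, 0.0000 * 8 + 1.0000 * 5)
= (8.0000, 5.0000)
||U^12 x|| = sqrt(8.0000^2 + 5.0000^2) = sqrt(89.0000) = 9.4340

9.4340


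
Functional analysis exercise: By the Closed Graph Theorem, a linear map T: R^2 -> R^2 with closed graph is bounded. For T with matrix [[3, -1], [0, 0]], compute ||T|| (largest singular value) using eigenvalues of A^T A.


A^T A = [[9, -3], [-3, 1]]
trace(A^T A) = 10, det(A^T A) = 0
discriminant = 10^2 - 4*0 = 100
Largest eigenvalue of A^T A = (trace + sqrt(disc))/2 = 10.0000
||T|| = sqrt(10.0000) = 3.1623

3.1623


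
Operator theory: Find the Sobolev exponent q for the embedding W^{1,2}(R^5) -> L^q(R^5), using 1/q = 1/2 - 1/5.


Using the Sobolev embedding formula: 1/q = 1/p - k/n
1/q = 1/2 - 1/5 = 3/10
q = 1/(3/10) = 10/3 = 3.3333

3.3333


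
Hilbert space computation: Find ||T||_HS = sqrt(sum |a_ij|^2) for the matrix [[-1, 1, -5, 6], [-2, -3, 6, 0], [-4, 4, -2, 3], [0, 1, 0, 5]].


The Hilbert-Schmidt norm is sqrt(sum of squares of all entries).
Sum of squares = (-1)^2 + 1^2 + (-5)^2 + 6^2 + (-2)^2 + (-3)^2 + 6^2 + 0^2 + (-4)^2 + 4^2 + (-2)^2 + 3^2 + 0^2 + 1^2 + 0^2 + 5^2
= 1 + 1 + 25 + 36 + 4 + 9 + 36 + 0 + 16 + 16 + 4 + 9 + 0 + 1 + 0 + 25 = 183
||T||_HS = sqrt(183) = 13.5277

13.5277


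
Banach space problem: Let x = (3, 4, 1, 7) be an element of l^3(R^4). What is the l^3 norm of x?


The l^3 norm = (sum |x_i|^3)^(1/3)
Sum of 3th powers = 27 + 64 + 1 + 343 = 435
||x||_3 = (435)^(1/3) = 7.5770

7.5770


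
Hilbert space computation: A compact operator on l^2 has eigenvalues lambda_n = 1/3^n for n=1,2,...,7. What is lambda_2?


The eigenvalue formula gives lambda_2 = 1/3^2
= 1/9
= 0.1111

0.1111


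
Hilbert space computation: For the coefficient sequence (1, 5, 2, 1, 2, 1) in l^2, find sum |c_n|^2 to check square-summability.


sum |c_n|^2 = 1^2 + 5^2 + 2^2 + 1^2 + 2^2 + 1^2
= 1 + 25 + 4 + 1 + 4 + 1
= 36

36


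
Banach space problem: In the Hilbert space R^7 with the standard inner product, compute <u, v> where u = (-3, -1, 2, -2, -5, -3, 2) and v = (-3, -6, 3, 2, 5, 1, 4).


Computing the standard inner product <u, v> = sum u_i * v_i
= -3*-3 + -1*-6 + 2*3 + -2*2 + -5*5 + -3*1 + 2*4
= 9 + 6 + 6 + -4 + -25 + -3 + 8
= -3

-3


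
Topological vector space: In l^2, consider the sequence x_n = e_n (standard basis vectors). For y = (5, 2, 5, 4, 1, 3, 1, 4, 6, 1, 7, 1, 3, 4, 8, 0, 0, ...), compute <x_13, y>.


x_13 = e_13 is the standard basis vector with 1 in position 13.
<x_13, y> = y_13 = 3
As n -> infinity, <x_n, y> -> 0, confirming weak convergence of (x_n) to 0.

3


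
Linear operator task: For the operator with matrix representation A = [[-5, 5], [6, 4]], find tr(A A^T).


trace(A * A^T) = sum of squares of all entries
= (-5)^2 + 5^2 + 6^2 + 4^2
= 25 + 25 + 36 + 16
= 102

102


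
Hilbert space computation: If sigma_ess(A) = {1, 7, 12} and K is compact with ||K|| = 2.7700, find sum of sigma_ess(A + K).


By Weyl's theorem, the essential spectrum is invariant under compact perturbations.
sigma_ess(A + K) = sigma_ess(A) = {1, 7, 12}
Sum = 1 + 7 + 12 = 20

20


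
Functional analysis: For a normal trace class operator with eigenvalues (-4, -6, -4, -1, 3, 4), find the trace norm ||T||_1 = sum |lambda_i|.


For a normal operator, singular values equal |eigenvalues|.
Trace norm = sum |lambda_i| = 4 + 6 + 4 + 1 + 3 + 4
= 22

22


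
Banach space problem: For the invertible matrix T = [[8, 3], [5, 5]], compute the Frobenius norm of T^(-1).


det(T) = 8*5 - 3*5 = 25
T^(-1) = (1/25) * [[5, -3], [-5, 8]] = [[0.2000, -0.1200], [-0.2000, 0.3200]]
||T^(-1)||_F^2 = 0.2000^2 + (-0.1200)^2 + (-0.2000)^2 + 0.3200^2 = 0.1968
||T^(-1)||_F = sqrt(0.1968) = 0.4436

0.4436


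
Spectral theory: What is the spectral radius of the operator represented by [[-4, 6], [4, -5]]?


For a 2x2 matrix, eigenvalues satisfy lambda^2 - (trace)*lambda + det = 0
trace = -4 + -5 = -9
det = -4*-5 - 6*4 = -4
discriminant = (-9)^2 - 4*(-4) = 97
spectral radius = max |eigenvalue| = 9.4244

9.4244


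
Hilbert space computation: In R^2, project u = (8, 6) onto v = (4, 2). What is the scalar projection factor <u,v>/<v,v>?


Computing <u,v> = 8*4 + 6*2 = 44
Computing <v,v> = 4^2 + 2^2 = 20
Projection coefficient = 44/20 = 2.2000

2.2000


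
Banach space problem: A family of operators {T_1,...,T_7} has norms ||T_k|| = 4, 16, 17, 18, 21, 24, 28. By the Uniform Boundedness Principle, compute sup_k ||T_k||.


By the Uniform Boundedness Principle, the supremum of norms is finite.
sup_k ||T_k|| = max(4, 16, 17, 18, 21, 24, 28) = 28

28


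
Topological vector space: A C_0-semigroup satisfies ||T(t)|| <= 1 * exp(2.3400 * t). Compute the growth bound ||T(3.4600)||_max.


||T(3.4600)|| <= 1 * exp(2.3400 * 3.4600)
= 1 * exp(8.0964)
= 1 * 3282.6293
= 3282.6293

3282.6293


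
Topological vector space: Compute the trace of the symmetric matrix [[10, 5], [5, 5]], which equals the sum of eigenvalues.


For a self-adjoint (symmetric) matrix, the eigenvalues are real.
The sum of eigenvalues equals the trace of the matrix.
trace = 10 + 5 = 15

15


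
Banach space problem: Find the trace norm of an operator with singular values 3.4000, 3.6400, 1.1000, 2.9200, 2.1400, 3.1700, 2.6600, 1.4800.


The nuclear norm is the sum of all singular values.
||T||_1 = 3.4000 + 3.6400 + 1.1000 + 2.9200 + 2.1400 + 3.1700 + 2.6600 + 1.4800
= 20.5100

20.5100


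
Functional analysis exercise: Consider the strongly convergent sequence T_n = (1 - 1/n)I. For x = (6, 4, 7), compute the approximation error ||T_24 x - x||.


T_24 x - x = (1 - 1/24)x - x = -x/24
||x|| = sqrt(101) = 10.0499
||T_24 x - x|| = ||x||/24 = 10.0499/24 = 0.4187

0.4187


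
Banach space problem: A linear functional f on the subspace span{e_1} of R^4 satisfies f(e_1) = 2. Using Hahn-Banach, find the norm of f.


The norm of f is given by ||f|| = sup_{||x||=1} |f(x)|.
On span{e_1}, ||e_1|| = 1, so ||f|| = |f(e_1)| / ||e_1||
= |2| / 1 = 2.0000

2.0000


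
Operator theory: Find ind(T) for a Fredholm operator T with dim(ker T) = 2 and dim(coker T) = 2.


The Fredholm index is defined as ind(T) = dim(ker T) - dim(coker T)
= 2 - 2
= 0

0


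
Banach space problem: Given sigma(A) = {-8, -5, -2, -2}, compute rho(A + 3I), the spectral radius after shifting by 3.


Spectrum of A + 3I = {-5, -2, 1, 1}
Spectral radius = max |lambda| over the shifted spectrum
= max(5, 2, 1, 1) = 5

5


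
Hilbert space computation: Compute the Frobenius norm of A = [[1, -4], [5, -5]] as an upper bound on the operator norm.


||A||_F^2 = sum a_ij^2
= 1^2 + (-4)^2 + 5^2 + (-5)^2
= 1 + 16 + 25 + 25 = 67
||A||_F = sqrt(67) = 8.1854

8.1854


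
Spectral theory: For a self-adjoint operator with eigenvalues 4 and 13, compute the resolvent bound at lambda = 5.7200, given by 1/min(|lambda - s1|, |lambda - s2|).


dist(5.7200, {4, 13}) = min(|5.7200 - 4|, |5.7200 - 13|)
= min(1.7200, 7.2800) = 1.7200
Resolvent bound = 1/1.7200 = 0.5814

0.5814


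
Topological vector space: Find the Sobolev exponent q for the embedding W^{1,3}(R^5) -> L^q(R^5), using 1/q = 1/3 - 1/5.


Using the Sobolev embedding formula: 1/q = 1/p - k/n
1/q = 1/3 - 1/5 = 2/15
q = 1/(2/15) = 15/2 = 7.5000

7.5000


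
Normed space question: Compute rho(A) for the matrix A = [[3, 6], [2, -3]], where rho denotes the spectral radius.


For a 2x2 matrix, eigenvalues satisfy lambda^2 - (trace)*lambda + det = 0
trace = 3 + -3 = 0
det = 3*-3 - 6*2 = -21
discriminant = 0^2 - 4*(-21) = 84
spectral radius = max |eigenvalue| = 4.5826

4.5826


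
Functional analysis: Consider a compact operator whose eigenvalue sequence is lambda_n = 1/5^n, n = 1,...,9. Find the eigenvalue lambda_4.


The eigenvalue formula gives lambda_4 = 1/5^4
= 1/625
= 0.0016

0.0016


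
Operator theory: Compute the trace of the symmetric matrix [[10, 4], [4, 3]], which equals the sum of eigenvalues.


For a self-adjoint (symmetric) matrix, the eigenvalues are real.
The sum of eigenvalues equals the trace of the matrix.
trace = 10 + 3 = 13

13


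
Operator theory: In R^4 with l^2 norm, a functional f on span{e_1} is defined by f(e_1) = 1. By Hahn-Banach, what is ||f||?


The norm of f is given by ||f|| = sup_{||x||=1} |f(x)|.
On span{e_1}, ||e_1|| = 1, so ||f|| = |f(e_1)| / ||e_1||
= |1| / 1 = 1.0000

1.0000


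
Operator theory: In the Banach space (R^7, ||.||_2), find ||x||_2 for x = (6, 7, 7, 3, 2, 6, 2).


The l^2 norm = (sum |x_i|^2)^(1/2)
Sum of 2th powers = 36 + 49 + 49 + 9 + 4 + 36 + 4 = 187
||x||_2 = (187)^(1/2) = 13.6748

13.6748


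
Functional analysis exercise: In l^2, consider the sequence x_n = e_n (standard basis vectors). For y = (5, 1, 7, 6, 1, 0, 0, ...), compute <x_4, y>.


x_4 = e_4 is the standard basis vector with 1 in position 4.
<x_4, y> = y_4 = 6
As n -> infinity, <x_n, y> -> 0, confirming weak convergence of (x_n) to 0.

6


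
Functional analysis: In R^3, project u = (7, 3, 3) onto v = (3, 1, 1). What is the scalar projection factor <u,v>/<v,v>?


Computing <u,v> = 7*3 + 3*1 + 3*1 = 27
Computing <v,v> = 3^2 + 1^2 + 1^2 = 11
Projection coefficient = 27/11 = 2.4545

2.4545


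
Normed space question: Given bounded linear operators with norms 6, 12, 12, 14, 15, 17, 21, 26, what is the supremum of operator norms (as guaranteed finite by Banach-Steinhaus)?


By the Uniform Boundedness Principle, the supremum of norms is finite.
sup_k ||T_k|| = max(6, 12, 12, 14, 15, 17, 21, 26) = 26

26


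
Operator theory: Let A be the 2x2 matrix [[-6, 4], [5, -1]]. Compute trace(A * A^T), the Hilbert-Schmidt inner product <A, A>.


trace(A * A^T) = sum of squares of all entries
= (-6)^2 + 4^2 + 5^2 + (-1)^2
= 36 + 16 + 25 + 1
= 78

78


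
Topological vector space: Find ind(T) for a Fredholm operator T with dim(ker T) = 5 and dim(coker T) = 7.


The Fredholm index is defined as ind(T) = dim(ker T) - dim(coker T)
= 5 - 7
= -2

-2


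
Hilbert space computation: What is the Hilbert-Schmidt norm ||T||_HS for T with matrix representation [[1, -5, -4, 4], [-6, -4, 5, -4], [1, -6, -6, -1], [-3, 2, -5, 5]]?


The Hilbert-Schmidt norm is sqrt(sum of squares of all entries).
Sum of squares = 1^2 + (-5)^2 + (-4)^2 + 4^2 + (-6)^2 + (-4)^2 + 5^2 + (-4)^2 + 1^2 + (-6)^2 + (-6)^2 + (-1)^2 + (-3)^2 + 2^2 + (-5)^2 + 5^2
= 1 + 25 + 16 + 16 + 36 + 16 + 25 + 16 + 1 + 36 + 36 + 1 + 9 + 4 + 25 + 25 = 288
||T||_HS = sqrt(288) = 16.9706

16.9706


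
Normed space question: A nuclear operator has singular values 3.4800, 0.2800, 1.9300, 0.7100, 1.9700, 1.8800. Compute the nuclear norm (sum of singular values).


The nuclear norm is the sum of all singular values.
||T||_1 = 3.4800 + 0.2800 + 1.9300 + 0.7100 + 1.9700 + 1.8800
= 10.2500

10.2500


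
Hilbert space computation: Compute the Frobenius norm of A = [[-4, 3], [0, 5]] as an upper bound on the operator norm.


||A||_F^2 = sum a_ij^2
= (-4)^2 + 3^2 + 0^2 + 5^2
= 16 + 9 + 0 + 25 = 50
||A||_F = sqrt(50) = 7.0711

7.0711


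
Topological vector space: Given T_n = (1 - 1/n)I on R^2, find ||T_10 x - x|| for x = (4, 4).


T_10 x - x = (1 - 1/10)x - x = -x/10
||x|| = sqrt(32) = 5.6569
||T_10 x - x|| = ||x||/10 = 5.6569/10 = 0.5657

0.5657


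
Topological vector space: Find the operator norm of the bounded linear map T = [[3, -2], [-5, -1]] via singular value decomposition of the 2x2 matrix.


A^T A = [[34, -1], [-1, 5]]
trace(A^T A) = 39, det(A^T A) = 169
discriminant = 39^2 - 4*169 = 845
Largest eigenvalue of A^T A = (trace + sqrt(disc))/2 = 34.0344
||T|| = sqrt(34.0344) = 5.8339

5.8339


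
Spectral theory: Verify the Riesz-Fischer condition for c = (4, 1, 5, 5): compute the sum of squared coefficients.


sum |c_n|^2 = 4^2 + 1^2 + 5^2 + 5^2
= 16 + 1 + 25 + 25
= 67

67


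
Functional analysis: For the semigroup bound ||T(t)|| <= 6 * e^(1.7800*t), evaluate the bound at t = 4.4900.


||T(4.4900)|| <= 6 * exp(1.7800 * 4.4900)
= 6 * exp(7.9922)
= 6 * 2957.7970
= 17746.7818

17746.7818


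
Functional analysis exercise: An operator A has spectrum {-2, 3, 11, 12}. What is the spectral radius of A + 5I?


Spectrum of A + 5I = {3, 8, 16, 17}
Spectral radius = max |lambda| over the shifted spectrum
= max(3, 8, 16, 17) = 17

17


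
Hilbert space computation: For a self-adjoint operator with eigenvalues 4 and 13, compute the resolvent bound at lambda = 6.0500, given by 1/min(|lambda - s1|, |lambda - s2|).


dist(6.0500, {4, 13}) = min(|6.0500 - 4|, |6.0500 - 13|)
= min(2.0500, 6.9500) = 2.0500
Resolvent bound = 1/2.0500 = 0.4878

0.4878


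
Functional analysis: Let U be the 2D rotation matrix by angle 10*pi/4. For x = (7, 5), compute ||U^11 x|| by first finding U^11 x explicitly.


U is a rotation by theta = 10*pi/4
U^11 = rotation by 11*theta = 110*pi/4 = 6*pi/4 (mod 2*pi)
cos(6*pi/4) = 0.0000, sin(6*pi/4) = -1.0000
U^11 x = (0.0000 * 7 - -1.0000 * 5, -1.0000 * 7 + 0.0000 * 5)
= (5.0000, -7.0000)
||U^11 x|| = sqrt(5.0000^2 + (-7.0000)^2) = sqrt(74.0000) = 8.6023

8.6023


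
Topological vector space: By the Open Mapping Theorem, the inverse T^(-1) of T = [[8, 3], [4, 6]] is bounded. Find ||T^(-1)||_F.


det(T) = 8*6 - 3*4 = 36
T^(-1) = (1/36) * [[6, -3], [-4, 8]] = [[0.1667, -0.0833], [-0.1111, 0.2222]]
||T^(-1)||_F^2 = 0.1667^2 + (-0.0833)^2 + (-0.1111)^2 + 0.2222^2 = 0.0965
||T^(-1)||_F = sqrt(0.0965) = 0.3106

0.3106


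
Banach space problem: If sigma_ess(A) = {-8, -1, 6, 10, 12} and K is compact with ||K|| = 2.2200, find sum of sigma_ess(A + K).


By Weyl's theorem, the essential spectrum is invariant under compact perturbations.
sigma_ess(A + K) = sigma_ess(A) = {-8, -1, 6, 10, 12}
Sum = -8 + -1 + 6 + 10 + 12 = 19

19


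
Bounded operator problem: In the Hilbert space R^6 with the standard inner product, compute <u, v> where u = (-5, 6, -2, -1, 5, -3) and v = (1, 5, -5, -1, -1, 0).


Computing the standard inner product <u, v> = sum u_i * v_i
= -5*1 + 6*5 + -2*-5 + -1*-1 + 5*-1 + -3*0
= -5 + 30 + 10 + 1 + -5 + 0
= 31

31


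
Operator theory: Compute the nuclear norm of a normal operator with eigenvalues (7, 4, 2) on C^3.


For a normal operator, singular values equal |eigenvalues|.
Trace norm = sum |lambda_i| = 7 + 4 + 2
= 13

13


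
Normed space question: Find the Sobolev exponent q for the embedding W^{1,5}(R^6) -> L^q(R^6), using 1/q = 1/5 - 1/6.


Using the Sobolev embedding formula: 1/q = 1/p - k/n
1/q = 1/5 - 1/6 = 1/30
q = 1/(1/30) = 30

30.0000


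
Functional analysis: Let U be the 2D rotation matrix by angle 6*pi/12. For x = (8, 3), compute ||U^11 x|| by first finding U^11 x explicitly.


U is a rotation by theta = 6*pi/12
U^11 = rotation by 11*theta = 66*pi/12 = 18*pi/12 (mod 2*pi)
cos(18*pi/12) = 0.0000, sin(18*pi/12) = -1.0000
U^11 x = (0.0000 * 8 - -1.0000 * 3, -1.0000 * 8 + 0.0000 * 3)
= (3.0000, -8.0000)
||U^11 x|| = sqrt(3.0000^2 + (-8.0000)^2) = sqrt(73.0000) = 8.5440

8.5440


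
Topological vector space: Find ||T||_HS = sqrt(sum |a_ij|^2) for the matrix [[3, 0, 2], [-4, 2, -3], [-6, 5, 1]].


The Hilbert-Schmidt norm is sqrt(sum of squares of all entries).
Sum of squares = 3^2 + 0^2 + 2^2 + (-4)^2 + 2^2 + (-3)^2 + (-6)^2 + 5^2 + 1^2
= 9 + 0 + 4 + 16 + 4 + 9 + 36 + 25 + 1 = 104
||T||_HS = sqrt(104) = 10.1980

10.1980


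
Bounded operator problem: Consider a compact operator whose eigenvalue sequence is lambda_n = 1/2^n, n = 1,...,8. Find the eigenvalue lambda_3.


The eigenvalue formula gives lambda_3 = 1/2^3
= 1/8
= 0.1250

0.1250


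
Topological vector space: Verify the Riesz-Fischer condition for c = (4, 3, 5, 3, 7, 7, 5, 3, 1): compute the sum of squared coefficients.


sum |c_n|^2 = 4^2 + 3^2 + 5^2 + 3^2 + 7^2 + 7^2 + 5^2 + 3^2 + 1^2
= 16 + 9 + 25 + 9 + 49 + 49 + 25 + 9 + 1
= 192

192


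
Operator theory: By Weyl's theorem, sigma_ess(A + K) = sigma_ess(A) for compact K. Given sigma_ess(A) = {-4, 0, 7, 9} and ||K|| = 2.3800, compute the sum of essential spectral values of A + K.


By Weyl's theorem, the essential spectrum is invariant under compact perturbations.
sigma_ess(A + K) = sigma_ess(A) = {-4, 0, 7, 9}
Sum = -4 + 0 + 7 + 9 = 12

12


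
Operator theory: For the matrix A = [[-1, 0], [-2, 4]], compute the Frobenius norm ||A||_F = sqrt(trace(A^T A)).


||A||_F^2 = sum a_ij^2
= (-1)^2 + 0^2 + (-2)^2 + 4^2
= 1 + 0 + 4 + 16 = 21
||A||_F = sqrt(21) = 4.5826

4.5826


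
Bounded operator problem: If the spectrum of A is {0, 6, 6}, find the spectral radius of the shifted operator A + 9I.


Spectrum of A + 9I = {9, 15, 15}
Spectral radius = max |lambda| over the shifted spectrum
= max(9, 15, 15) = 15

15


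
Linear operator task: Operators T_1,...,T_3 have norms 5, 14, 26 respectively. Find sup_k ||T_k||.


By the Uniform Boundedness Principle, the supremum of norms is finite.
sup_k ||T_k|| = max(5, 14, 26) = 26

26


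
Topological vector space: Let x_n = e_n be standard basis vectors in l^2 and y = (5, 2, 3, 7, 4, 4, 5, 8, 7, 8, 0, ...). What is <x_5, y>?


x_5 = e_5 is the standard basis vector with 1 in position 5.
<x_5, y> = y_5 = 4
As n -> infinity, <x_n, y> -> 0, confirming weak convergence of (x_n) to 0.

4


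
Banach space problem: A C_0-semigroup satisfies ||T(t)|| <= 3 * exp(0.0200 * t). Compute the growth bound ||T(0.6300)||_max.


||T(0.6300)|| <= 3 * exp(0.0200 * 0.6300)
= 3 * exp(0.0126)
= 3 * 1.0127
= 3.0380

3.0380


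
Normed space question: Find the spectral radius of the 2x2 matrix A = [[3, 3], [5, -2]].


For a 2x2 matrix, eigenvalues satisfy lambda^2 - (trace)*lambda + det = 0
trace = 3 + -2 = 1
det = 3*-2 - 3*5 = -21
discriminant = 1^2 - 4*(-21) = 85
spectral radius = max |eigenvalue| = 5.1098

5.1098


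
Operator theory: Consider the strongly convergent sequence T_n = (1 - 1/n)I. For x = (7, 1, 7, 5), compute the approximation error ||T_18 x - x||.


T_18 x - x = (1 - 1/18)x - x = -x/18
||x|| = sqrt(124) = 11.1355
||T_18 x - x|| = ||x||/18 = 11.1355/18 = 0.6186

0.6186


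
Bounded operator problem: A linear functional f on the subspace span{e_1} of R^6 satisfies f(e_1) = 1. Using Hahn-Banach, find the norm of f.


The norm of f is given by ||f|| = sup_{||x||=1} |f(x)|.
On span{e_1}, ||e_1|| = 1, so ||f|| = |f(e_1)| / ||e_1||
= |1| / 1 = 1.0000

1.0000


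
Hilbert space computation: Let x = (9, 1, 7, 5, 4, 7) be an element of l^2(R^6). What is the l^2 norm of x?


The l^2 norm = (sum |x_i|^2)^(1/2)
Sum of 2th powers = 81 + 1 + 49 + 25 + 16 + 49 = 221
||x||_2 = (221)^(1/2) = 14.8661

14.8661


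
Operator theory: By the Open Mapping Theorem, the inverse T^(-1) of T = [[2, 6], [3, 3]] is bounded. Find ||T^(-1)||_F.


det(T) = 2*3 - 6*3 = -12
T^(-1) = (1/-12) * [[3, -6], [-3, 2]] = [[-0.2500, 0.5000], [0.2500, -0.1667]]
||T^(-1)||_F^2 = (-0.2500)^2 + 0.5000^2 + 0.2500^2 + (-0.1667)^2 = 0.4028
||T^(-1)||_F = sqrt(0.4028) = 0.6346

0.6346


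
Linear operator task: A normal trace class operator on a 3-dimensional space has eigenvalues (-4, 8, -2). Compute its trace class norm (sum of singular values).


For a normal operator, singular values equal |eigenvalues|.
Trace norm = sum |lambda_i| = 4 + 8 + 2
= 14

14


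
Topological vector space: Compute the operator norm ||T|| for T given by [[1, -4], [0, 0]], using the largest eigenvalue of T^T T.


A^T A = [[1, -4], [-4, 16]]
trace(A^T A) = 17, det(A^T A) = 0
discriminant = 17^2 - 4*0 = 289
Largest eigenvalue of A^T A = (trace + sqrt(disc))/2 = 17.0000
||T|| = sqrt(17.0000) = 4.1231

4.1231


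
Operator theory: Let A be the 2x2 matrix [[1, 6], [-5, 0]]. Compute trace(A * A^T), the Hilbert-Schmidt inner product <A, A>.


trace(A * A^T) = sum of squares of all entries
= 1^2 + 6^2 + (-5)^2 + 0^2
= 1 + 36 + 25 + 0
= 62

62


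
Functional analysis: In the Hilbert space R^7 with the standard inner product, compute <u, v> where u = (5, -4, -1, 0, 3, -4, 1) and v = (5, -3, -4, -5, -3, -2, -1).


Computing the standard inner product <u, v> = sum u_i * v_i
= 5*5 + -4*-3 + -1*-4 + 0*-5 + 3*-3 + -4*-2 + 1*-1
= 25 + 12 + 4 + 0 + -9 + 8 + -1
= 39

39


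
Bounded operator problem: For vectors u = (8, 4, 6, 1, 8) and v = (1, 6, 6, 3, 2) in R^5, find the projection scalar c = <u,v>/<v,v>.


Computing <u,v> = 8*1 + 4*6 + 6*6 + 1*3 + 8*2 = 87
Computing <v,v> = 1^2 + 6^2 + 6^2 + 3^2 + 2^2 = 86
Projection coefficient = 87/86 = 1.0116

1.0116


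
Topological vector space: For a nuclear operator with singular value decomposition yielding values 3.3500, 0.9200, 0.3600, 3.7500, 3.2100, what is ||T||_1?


The nuclear norm is the sum of all singular values.
||T||_1 = 3.3500 + 0.9200 + 0.3600 + 3.7500 + 3.2100
= 11.5900

11.5900


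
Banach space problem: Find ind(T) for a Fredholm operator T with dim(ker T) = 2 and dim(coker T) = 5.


The Fredholm index is defined as ind(T) = dim(ker T) - dim(coker T)
= 2 - 5
= -3

-3


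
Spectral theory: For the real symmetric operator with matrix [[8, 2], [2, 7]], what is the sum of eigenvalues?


For a self-adjoint (symmetric) matrix, the eigenvalues are real.
The sum of eigenvalues equals the trace of the matrix.
trace = 8 + 7 = 15

15


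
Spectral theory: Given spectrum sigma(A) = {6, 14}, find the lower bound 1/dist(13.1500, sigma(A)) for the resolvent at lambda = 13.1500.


dist(13.1500, {6, 14}) = min(|13.1500 - 6|, |13.1500 - 14|)
= min(7.1500, 0.8500) = 0.8500
Resolvent bound = 1/0.8500 = 1.1765

1.1765


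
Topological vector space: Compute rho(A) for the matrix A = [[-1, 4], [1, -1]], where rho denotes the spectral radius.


For a 2x2 matrix, eigenvalues satisfy lambda^2 - (trace)*lambda + det = 0
trace = -1 + -1 = -2
det = -1*-1 - 4*1 = -3
discriminant = (-2)^2 - 4*(-3) = 16
spectral radius = max |eigenvalue| = 3.0000

3.0000


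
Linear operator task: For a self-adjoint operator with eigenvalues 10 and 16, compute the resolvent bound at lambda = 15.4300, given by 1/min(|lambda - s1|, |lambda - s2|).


dist(15.4300, {10, 16}) = min(|15.4300 - 10|, |15.4300 - 16|)
= min(5.4300, 0.5700) = 0.5700
Resolvent bound = 1/0.5700 = 1.7544

1.7544


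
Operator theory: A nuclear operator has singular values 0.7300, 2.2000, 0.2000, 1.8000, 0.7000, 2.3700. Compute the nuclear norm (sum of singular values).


The nuclear norm is the sum of all singular values.
||T||_1 = 0.7300 + 2.2000 + 0.2000 + 1.8000 + 0.7000 + 2.3700
= 8.0000

8.0000


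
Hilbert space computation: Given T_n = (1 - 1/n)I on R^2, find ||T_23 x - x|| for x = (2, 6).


T_23 x - x = (1 - 1/23)x - x = -x/23
||x|| = sqrt(40) = 6.3246
||T_23 x - x|| = ||x||/23 = 6.3246/23 = 0.2750

0.2750


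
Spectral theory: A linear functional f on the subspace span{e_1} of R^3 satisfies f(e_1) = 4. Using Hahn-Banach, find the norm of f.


The norm of f is given by ||f|| = sup_{||x||=1} |f(x)|.
On span{e_1}, ||e_1|| = 1, so ||f|| = |f(e_1)| / ||e_1||
= |4| / 1 = 4.0000

4.0000


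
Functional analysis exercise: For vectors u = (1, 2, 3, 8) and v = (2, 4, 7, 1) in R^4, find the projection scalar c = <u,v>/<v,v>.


Computing <u,v> = 1*2 + 2*4 + 3*7 + 8*1 = 39
Computing <v,v> = 2^2 + 4^2 + 7^2 + 1^2 = 70
Projection coefficient = 39/70 = 0.5571

0.5571


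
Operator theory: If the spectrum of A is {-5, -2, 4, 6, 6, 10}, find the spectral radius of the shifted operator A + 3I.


Spectrum of A + 3I = {-2, 1, 7, 9, 9, 13}
Spectral radius = max |lambda| over the shifted spectrum
= max(2, 1, 7, 9, 9, 13) = 13

13


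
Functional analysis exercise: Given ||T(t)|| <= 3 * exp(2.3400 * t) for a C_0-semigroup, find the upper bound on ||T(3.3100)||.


||T(3.3100)|| <= 3 * exp(2.3400 * 3.3100)
= 3 * exp(7.7454)
= 3 * 2310.9177
= 6932.7531

6932.7531


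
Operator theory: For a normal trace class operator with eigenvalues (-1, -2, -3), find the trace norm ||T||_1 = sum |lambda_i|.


For a normal operator, singular values equal |eigenvalues|.
Trace norm = sum |lambda_i| = 1 + 2 + 3
= 6

6


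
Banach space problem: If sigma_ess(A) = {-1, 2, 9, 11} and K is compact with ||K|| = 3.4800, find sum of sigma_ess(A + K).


By Weyl's theorem, the essential spectrum is invariant under compact perturbations.
sigma_ess(A + K) = sigma_ess(A) = {-1, 2, 9, 11}
Sum = -1 + 2 + 9 + 11 = 21

21


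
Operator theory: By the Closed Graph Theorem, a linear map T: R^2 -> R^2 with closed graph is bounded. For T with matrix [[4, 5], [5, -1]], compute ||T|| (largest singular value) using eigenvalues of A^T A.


A^T A = [[41, 15], [15, 26]]
trace(A^T A) = 67, det(A^T A) = 841
discriminant = 67^2 - 4*841 = 1125
Largest eigenvalue of A^T A = (trace + sqrt(disc))/2 = 50.2705
||T|| = sqrt(50.2705) = 7.0902

7.0902
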